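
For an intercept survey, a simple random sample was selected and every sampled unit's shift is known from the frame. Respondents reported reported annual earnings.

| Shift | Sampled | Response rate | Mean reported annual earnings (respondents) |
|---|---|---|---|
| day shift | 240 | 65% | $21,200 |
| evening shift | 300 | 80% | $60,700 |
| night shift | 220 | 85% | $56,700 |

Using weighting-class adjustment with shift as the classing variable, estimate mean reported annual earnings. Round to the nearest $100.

$47,100

Inverse-response-rate weighting restores each class to its sampled count, so class totals weight by n_sampled:
  day shift: 240 × 21,200 = 5,088,000
  evening shift: 300 × 60,700 = 18,210,000
  night shift: 220 × 56,700 = 12,474,000
Adjusted estimate = 35,772,000 / 760 = 47068.4 → $47,100.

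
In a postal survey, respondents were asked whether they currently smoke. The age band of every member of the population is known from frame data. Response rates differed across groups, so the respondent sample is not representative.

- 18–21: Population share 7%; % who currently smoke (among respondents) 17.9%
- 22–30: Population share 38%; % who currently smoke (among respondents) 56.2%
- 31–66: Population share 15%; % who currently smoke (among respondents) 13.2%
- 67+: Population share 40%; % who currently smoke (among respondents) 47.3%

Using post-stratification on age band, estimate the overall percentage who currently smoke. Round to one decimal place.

43.5%

Each cell contributes population-share × respondent value:
  18–21: 0.07 × 17.9 = 1.253
  22–30: 0.38 × 56.2 = 21.356
  31–66: 0.15 × 13.2 = 1.98
  67+: 0.4 × 47.3 = 18.92
Post-stratified estimate = 43.509 → 43.5%.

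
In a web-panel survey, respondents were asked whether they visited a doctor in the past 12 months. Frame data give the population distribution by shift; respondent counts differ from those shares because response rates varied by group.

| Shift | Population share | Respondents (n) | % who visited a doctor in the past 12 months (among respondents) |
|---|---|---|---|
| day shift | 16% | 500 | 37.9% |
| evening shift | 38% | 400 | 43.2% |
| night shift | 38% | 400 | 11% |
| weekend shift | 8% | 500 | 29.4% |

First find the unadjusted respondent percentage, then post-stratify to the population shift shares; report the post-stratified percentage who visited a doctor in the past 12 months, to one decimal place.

Naive respondent-only estimate (weights = respondent counts):
  (500/1800)×37.9 + (400/1800)×43.2 + (400/1800)×11 + (500/1800)×29.4 = 30.7389%
Post-stratifying to population shares instead:
  0.16×37.9 + 0.38×43.2 + 0.38×11 + 0.08×29.4 = 29.012%

29.0%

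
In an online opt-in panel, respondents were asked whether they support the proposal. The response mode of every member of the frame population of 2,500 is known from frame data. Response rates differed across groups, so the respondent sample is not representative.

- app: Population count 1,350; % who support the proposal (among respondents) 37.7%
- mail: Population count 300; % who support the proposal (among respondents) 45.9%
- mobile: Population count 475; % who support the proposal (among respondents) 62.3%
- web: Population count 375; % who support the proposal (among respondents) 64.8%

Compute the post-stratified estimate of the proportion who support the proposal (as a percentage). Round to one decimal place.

Each cell contributes population-share × respondent value:
  app: (1,350/2,500) × 37.7 = 20.358
  mail: (300/2,500) × 45.9 = 5.508
  mobile: (475/2,500) × 62.3 = 11.837
  web: (375/2,500) × 64.8 = 9.72
Post-stratified estimate = 47.423 → 47.4%.

47.4%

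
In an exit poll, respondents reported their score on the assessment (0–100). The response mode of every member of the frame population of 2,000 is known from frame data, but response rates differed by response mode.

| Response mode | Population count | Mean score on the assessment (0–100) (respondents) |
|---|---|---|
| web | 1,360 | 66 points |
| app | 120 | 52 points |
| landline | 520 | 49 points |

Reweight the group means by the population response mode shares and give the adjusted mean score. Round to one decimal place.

Each cell contributes population-share × respondent value:
  web: (1,360/2,000) × 66 = 44.88
  app: (120/2,000) × 52 = 3.12
  landline: (520/2,000) × 49 = 12.74
Post-stratified estimate = 60.74 → 60.7.

60.7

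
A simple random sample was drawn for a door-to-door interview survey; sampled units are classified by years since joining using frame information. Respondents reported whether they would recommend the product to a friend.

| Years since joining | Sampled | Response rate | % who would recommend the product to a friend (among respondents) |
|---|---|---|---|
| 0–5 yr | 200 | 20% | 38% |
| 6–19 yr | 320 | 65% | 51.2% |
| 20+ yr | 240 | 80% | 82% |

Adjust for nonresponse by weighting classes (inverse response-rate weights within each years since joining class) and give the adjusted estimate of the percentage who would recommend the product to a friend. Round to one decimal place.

Inverse-response-rate weighting restores each class to its sampled count, so class totals weight by n_sampled:
  0–5 yr: 200 × 38 = 7600
  6–19 yr: 320 × 51.2 = 16,384
  20+ yr: 240 × 82 = 19,680
Adjusted estimate = 43,664 / 760 = 57.4526 → 57.5%.

57.5%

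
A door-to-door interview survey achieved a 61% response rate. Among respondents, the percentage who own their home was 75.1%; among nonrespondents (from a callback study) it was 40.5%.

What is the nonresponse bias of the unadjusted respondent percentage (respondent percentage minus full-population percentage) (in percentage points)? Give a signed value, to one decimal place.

Nonresponse fraction = 1 − 0.61 = 0.39.
Bias = (nonresponse fraction) × (respondent percentage − nonrespondent percentage)
     = 0.39 × (75.1 − 40.5) = 0.39 × 34.6 = 13.494.

+13.5 percentage points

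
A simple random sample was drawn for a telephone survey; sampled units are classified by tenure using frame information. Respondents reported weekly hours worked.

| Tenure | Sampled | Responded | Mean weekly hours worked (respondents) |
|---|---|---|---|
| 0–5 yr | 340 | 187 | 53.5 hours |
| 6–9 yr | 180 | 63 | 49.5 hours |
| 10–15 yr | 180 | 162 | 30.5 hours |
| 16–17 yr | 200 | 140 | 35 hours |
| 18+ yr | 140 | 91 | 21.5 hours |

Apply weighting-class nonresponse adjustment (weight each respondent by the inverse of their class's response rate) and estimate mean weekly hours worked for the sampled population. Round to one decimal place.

Class response rates: 0–5 yr 187/340 = 55%, 6–9 yr 63/180 = 35%, 10–15 yr 162/180 = 90%, 16–17 yr 140/200 = 70%, 18+ yr 91/140 = 65%.
Weighting each respondent by the inverse class response rate inflates each class back to its sampled size, so the class weight is n_sampled:
  0–5 yr: 340 × 53.5 = 18,190
  6–9 yr: 180 × 49.5 = 8910
  10–15 yr: 180 × 30.5 = 5490
  16–17 yr: 200 × 35 = 7000
  18+ yr: 140 × 21.5 = 3010
Adjusted estimate = 42,600 / 1,040 = 40.9615 → 41.0.

41.0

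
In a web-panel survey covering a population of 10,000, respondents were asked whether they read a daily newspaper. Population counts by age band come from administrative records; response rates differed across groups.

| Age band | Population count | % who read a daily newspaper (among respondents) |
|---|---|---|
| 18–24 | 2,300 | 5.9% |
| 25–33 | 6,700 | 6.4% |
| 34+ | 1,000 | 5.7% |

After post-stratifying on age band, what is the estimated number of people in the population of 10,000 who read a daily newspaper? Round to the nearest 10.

Apply each group's respondent rate to its population count:
  18–24: 2,300 × 5.9% = 135.7
  25–33: 6,700 × 6.4% = 428.8
  34+: 1,000 × 5.7% = 57
Estimated total = 621.5 → 620.

620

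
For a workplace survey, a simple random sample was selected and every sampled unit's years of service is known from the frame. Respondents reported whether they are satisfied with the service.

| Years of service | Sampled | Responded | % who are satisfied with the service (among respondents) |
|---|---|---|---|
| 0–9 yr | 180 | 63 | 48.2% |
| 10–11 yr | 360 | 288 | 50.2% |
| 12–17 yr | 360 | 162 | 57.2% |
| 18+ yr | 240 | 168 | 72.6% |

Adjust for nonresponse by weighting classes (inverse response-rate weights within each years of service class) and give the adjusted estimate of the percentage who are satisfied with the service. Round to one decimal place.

56.8%

Response rates by class: 0–9 yr 63/180 = 35%, 10–11 yr 288/360 = 80%, 12–17 yr 162/360 = 45%, 18+ yr 168/240 = 70%.
Each respondent's weight = sampled/responded in their class; summing within a class gives n_sampled, so:
  0–9 yr: 180 × 48.2 = 8676
  10–11 yr: 360 × 50.2 = 18,072
  12–17 yr: 360 × 57.2 = 20,592
  18+ yr: 240 × 72.6 = 17,424
Adjusted estimate = 64,764 / 1,140 = 56.8105 → 56.8%.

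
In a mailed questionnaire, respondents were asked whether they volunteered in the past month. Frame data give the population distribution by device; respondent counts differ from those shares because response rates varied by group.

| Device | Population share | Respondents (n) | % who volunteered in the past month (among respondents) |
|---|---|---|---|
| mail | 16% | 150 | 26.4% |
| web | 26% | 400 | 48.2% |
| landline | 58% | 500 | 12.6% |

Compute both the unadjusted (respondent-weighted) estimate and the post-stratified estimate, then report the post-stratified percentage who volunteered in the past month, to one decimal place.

Naive respondent-only estimate (weights = respondent counts):
  (150/1050)×26.4 + (400/1050)×48.2 + (500/1050)×12.6 = 28.1333%
Reweighting by population device shares:
  0.16×26.4 + 0.26×48.2 + 0.58×12.6 = 24.064%

24.1%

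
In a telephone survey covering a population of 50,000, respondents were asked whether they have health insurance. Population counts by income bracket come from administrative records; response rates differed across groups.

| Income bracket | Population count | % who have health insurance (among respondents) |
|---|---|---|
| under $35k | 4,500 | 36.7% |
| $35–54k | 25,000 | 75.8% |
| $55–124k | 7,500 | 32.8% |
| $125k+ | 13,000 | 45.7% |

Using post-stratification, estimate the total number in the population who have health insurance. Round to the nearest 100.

29,000

Each cell contributes its population count × the respondent rate:
  under $35k: 4,500 × 36.7% = 1651.5
  $35–54k: 25,000 × 75.8% = 18,950
  $55–124k: 7,500 × 32.8% = 2460
  $125k+: 13,000 × 45.7% = 5941
Estimated total = 29002.5 → 29,000.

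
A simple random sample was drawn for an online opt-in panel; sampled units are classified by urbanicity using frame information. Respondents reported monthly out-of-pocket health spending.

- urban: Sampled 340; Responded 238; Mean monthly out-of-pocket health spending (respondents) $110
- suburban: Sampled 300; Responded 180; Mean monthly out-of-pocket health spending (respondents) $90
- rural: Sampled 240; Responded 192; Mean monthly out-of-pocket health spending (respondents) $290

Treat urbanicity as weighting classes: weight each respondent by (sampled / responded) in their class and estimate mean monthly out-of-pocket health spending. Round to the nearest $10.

Response rates by class: urban 238/340 = 70%, suburban 180/300 = 60%, rural 192/240 = 80%.
Inverse-response-rate weighting restores each class to its sampled count, so class totals weight by n_sampled:
  urban: 340 × 110 = 37,400
  suburban: 300 × 90 = 27,000
  rural: 240 × 290 = 69,600
Adjusted estimate = 134,000 / 880 = 152.273 → $150.

$150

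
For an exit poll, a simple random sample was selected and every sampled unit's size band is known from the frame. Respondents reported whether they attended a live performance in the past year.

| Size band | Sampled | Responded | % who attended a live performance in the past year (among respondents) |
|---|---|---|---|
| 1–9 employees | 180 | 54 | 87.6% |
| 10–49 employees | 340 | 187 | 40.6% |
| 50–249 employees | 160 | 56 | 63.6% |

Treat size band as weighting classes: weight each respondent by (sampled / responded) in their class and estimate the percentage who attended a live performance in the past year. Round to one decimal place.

Response rates by class: 1–9 employees 54/180 = 30%, 10–49 employees 187/340 = 55%, 50–249 employees 56/160 = 35%.
Each respondent's weight = sampled/responded in their class; summing within a class gives n_sampled, so:
  1–9 employees: 180 × 87.6 = 15768
  10–49 employees: 340 × 40.6 = 13,804
  50–249 employees: 160 × 63.6 = 10,176
Adjusted estimate = 39,748 / 680 = 58.4529 → 58.5%.

58.5%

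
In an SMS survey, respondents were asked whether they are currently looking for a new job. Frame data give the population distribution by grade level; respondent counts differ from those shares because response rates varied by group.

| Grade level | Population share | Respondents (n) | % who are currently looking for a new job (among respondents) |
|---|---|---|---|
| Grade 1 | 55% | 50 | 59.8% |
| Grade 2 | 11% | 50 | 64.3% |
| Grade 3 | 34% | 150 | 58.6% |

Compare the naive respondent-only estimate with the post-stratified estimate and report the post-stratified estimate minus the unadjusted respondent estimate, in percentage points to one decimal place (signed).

Unadjusted (pooled respondent) estimate weights by respondent counts:
  (50/250)×59.8 + (50/250)×64.3 + (150/250)×58.6 = 59.98%
Reweighting by population grade level shares:
  0.55×59.8 + 0.11×64.3 + 0.34×58.6 = 59.887%
Difference = 59.887 − 59.98 = -0.093 pp.

-0.1 percentage points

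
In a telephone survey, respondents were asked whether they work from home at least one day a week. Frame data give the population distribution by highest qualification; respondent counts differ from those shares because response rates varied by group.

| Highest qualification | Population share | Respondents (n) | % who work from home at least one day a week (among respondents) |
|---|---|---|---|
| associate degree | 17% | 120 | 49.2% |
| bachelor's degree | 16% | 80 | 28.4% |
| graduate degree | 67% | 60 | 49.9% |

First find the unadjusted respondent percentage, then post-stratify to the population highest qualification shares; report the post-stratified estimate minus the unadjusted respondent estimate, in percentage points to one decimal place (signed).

+3.4 percentage points

Naive respondent-only estimate (weights = respondent counts):
  (120/260)×49.2 + (80/260)×28.4 + (60/260)×49.9 = 42.9615%
Post-stratifying to population shares instead:
  0.17×49.2 + 0.16×28.4 + 0.67×49.9 = 46.341%
Difference = 46.341 − 42.9615 = 3.3795 pp.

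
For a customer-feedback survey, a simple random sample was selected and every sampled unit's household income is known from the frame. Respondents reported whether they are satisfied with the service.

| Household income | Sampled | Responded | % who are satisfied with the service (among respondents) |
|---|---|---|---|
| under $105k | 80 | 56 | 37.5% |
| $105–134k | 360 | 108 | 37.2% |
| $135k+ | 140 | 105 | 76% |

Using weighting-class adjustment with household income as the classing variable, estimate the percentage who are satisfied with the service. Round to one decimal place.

46.6%

Class response rates: under $105k 56/80 = 70%, $105–134k 108/360 = 30%, $135k+ 105/140 = 75%.
Weighting each respondent by the inverse class response rate inflates each class back to its sampled size, so the class weight is n_sampled:
  under $105k: 80 × 37.5 = 3000
  $105–134k: 360 × 37.2 = 13392
  $135k+: 140 × 76 = 10,640
Adjusted estimate = 27,032 / 580 = 46.6069 → 46.6%.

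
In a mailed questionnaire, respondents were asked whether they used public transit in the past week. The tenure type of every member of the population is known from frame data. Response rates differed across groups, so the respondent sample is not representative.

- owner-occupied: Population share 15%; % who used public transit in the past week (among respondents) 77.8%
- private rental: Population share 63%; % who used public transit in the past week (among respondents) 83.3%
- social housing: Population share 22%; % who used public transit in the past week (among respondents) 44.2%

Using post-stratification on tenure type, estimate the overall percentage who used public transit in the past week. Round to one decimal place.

Reweight to the known tenure type distribution:
  owner-occupied: 0.15 × 77.8 = 11.67
  private rental: 0.63 × 83.3 = 52.479
  social housing: 0.22 × 44.2 = 9.724
Post-stratified estimate = 73.873 → 73.9%.

73.9%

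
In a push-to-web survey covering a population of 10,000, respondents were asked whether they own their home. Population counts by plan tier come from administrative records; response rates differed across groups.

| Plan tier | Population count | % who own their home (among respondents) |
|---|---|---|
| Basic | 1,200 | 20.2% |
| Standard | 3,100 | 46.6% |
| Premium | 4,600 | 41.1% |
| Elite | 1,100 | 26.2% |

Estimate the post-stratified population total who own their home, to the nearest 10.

3,870

Apply each group's respondent rate to its population count:
  Basic: 1,200 × 20.2% = 242.4
  Standard: 3,100 × 46.6% = 1444.6
  Premium: 4,600 × 41.1% = 1890.6
  Elite: 1,100 × 26.2% = 288.2
Estimated total = 3865.8 → 3,870.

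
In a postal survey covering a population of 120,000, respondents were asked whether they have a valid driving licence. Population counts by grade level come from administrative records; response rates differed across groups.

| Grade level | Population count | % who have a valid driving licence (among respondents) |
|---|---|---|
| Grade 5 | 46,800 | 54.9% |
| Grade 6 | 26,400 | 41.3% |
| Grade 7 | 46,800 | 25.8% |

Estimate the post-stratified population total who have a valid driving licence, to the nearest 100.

48,700

Each cell contributes its population count × the respondent rate:
  Grade 5: 46,800 × 54.9% = 25693.2
  Grade 6: 26,400 × 41.3% = 10903.2
  Grade 7: 46,800 × 25.8% = 12074.4
Estimated total = 48670.8 → 48,700.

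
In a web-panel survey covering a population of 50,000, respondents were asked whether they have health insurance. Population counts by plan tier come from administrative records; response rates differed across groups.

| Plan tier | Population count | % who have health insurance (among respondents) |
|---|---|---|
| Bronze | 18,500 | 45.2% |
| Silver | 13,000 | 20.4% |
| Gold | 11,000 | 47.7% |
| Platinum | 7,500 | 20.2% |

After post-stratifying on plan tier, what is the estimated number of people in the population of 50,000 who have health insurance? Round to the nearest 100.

17,800

Estimated count per cell = population count × respondent percentage:
  Bronze: 18,500 × 45.2% = 8362
  Silver: 13,000 × 20.4% = 2652
  Gold: 11,000 × 47.7% = 5247
  Platinum: 7,500 × 20.2% = 1515
Estimated total = 17,776 → 17,800.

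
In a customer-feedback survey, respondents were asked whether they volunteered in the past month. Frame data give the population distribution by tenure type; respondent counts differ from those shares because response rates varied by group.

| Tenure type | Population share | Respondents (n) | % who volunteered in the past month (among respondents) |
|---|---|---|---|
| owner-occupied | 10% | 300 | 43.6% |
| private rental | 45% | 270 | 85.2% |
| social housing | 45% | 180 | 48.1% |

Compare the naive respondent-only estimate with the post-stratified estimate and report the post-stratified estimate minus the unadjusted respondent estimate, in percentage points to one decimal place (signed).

+4.7 percentage points

Naive respondent-only estimate (weights = respondent counts):
  (300/750)×43.6 + (270/750)×85.2 + (180/750)×48.1 = 59.656%
Post-stratified estimate weights by population shares:
  0.1×43.6 + 0.45×85.2 + 0.45×48.1 = 64.345%
Difference = 64.345 − 59.656 = 4.689 pp.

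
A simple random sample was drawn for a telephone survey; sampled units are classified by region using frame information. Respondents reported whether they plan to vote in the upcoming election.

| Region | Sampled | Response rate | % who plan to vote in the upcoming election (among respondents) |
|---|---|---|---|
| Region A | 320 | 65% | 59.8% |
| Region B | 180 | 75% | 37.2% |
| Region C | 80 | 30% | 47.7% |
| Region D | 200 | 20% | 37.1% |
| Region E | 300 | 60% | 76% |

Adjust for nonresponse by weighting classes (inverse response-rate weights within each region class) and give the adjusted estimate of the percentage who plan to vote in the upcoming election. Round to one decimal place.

Each respondent's weight = sampled/responded in their class; summing within a class gives n_sampled, so:
  Region A: 320 × 59.8 = 19,136
  Region B: 180 × 37.2 = 6696
  Region C: 80 × 47.7 = 3816
  Region D: 200 × 37.1 = 7420
  Region E: 300 × 76 = 22,800
Adjusted estimate = 59,868 / 1,080 = 55.4333 → 55.4%.

55.4%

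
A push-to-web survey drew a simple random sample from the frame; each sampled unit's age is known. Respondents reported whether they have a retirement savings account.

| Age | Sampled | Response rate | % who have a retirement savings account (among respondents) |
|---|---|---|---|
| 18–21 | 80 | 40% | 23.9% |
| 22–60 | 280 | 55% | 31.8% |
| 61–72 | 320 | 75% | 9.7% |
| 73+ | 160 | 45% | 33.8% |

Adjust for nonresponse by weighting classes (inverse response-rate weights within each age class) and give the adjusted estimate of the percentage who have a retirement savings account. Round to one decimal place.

23.0%

Weighting each respondent by the inverse class response rate inflates each class back to its sampled size, so the class weight is n_sampled:
  18–21: 80 × 23.9 = 1912
  22–60: 280 × 31.8 = 8904
  61–72: 320 × 9.7 = 3104
  73+: 160 × 33.8 = 5408
Adjusted estimate = 19,328 / 840 = 23.0095 → 23.0%.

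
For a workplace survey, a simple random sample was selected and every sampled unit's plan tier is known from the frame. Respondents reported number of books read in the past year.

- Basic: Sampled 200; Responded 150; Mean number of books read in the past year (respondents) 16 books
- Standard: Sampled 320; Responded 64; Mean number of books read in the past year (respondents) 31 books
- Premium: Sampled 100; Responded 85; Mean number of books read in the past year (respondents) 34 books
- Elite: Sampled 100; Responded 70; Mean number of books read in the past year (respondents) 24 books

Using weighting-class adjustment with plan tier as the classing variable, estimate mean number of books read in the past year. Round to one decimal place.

Response rates by class: Basic 150/200 = 75%, Standard 64/320 = 20%, Premium 85/100 = 85%, Elite 70/100 = 70%.
Inverse-response-rate weighting restores each class to its sampled count, so class totals weight by n_sampled:
  Basic: 200 × 16 = 3200
  Standard: 320 × 31 = 9920
  Premium: 100 × 34 = 3400
  Elite: 100 × 24 = 2400
Adjusted estimate = 18,920 / 720 = 26.2778 → 26.3.

26.3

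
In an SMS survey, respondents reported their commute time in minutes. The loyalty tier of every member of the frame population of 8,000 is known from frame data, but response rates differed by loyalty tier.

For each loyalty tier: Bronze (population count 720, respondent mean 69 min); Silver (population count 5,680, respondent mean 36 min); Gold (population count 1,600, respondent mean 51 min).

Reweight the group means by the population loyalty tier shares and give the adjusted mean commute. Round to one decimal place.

Post-stratification weights by population share, not respondent share:
  Bronze: (720/8,000) × 69 = 6.21
  Silver: (5,680/8,000) × 36 = 25.56
  Gold: (1,600/8,000) × 51 = 10.2
Post-stratified estimate = 41.97 → 42.0.

42.0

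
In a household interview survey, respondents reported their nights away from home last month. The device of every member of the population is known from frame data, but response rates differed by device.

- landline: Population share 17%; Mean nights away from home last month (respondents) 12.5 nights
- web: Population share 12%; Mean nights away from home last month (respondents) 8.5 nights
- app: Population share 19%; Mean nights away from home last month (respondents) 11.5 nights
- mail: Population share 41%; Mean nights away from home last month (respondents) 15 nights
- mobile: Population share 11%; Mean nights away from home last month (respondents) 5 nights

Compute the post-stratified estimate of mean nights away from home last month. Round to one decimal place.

Reweight to the known device distribution:
  landline: 0.17 × 12.5 = 2.125
  web: 0.12 × 8.5 = 1.02
  app: 0.19 × 11.5 = 2.185
  mail: 0.41 × 15 = 6.15
  mobile: 0.11 × 5 = 0.55
Post-stratified estimate = 12.03 → 12.0.

12.0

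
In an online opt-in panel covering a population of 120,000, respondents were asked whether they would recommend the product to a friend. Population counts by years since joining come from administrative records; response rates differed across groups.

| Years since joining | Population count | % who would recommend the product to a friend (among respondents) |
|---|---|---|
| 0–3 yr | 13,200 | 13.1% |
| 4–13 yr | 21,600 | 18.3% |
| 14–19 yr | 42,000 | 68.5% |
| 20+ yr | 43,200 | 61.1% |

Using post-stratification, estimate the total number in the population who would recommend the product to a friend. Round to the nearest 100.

Apply each group's respondent rate to its population count:
  0–3 yr: 13,200 × 13.1% = 1729.2
  4–13 yr: 21,600 × 18.3% = 3952.8
  14–19 yr: 42,000 × 68.5% = 28,770
  20+ yr: 43,200 × 61.1% = 26395.2
Estimated total = 60847.2 → 60,800.

60,800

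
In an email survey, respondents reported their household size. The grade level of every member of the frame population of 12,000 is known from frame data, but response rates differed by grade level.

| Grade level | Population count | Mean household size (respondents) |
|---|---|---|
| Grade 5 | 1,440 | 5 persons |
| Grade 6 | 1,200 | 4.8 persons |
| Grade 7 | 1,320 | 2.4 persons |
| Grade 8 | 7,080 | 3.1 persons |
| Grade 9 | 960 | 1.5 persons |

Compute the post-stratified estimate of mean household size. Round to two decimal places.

Each cell contributes population-share × respondent value:
  Grade 5: (1,440/12,000) × 5 = 0.6
  Grade 6: (1,200/12,000) × 4.8 = 0.48
  Grade 7: (1,320/12,000) × 2.4 = 0.264
  Grade 8: (7,080/12,000) × 3.1 = 1.829
  Grade 9: (960/12,000) × 1.5 = 0.12
Post-stratified estimate = 3.293 → 3.29.

3.29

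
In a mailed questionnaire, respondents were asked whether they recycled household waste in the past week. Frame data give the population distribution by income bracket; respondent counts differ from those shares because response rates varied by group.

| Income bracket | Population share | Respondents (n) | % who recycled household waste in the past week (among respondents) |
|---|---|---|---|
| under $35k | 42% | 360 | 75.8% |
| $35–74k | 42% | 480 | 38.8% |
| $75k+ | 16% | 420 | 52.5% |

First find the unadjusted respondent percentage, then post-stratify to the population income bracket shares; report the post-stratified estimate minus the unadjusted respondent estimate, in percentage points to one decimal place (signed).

+2.6 percentage points

Unadjusted (pooled respondent) estimate weights by respondent counts:
  (360/1260)×75.8 + (480/1260)×38.8 + (420/1260)×52.5 = 53.9381%
Post-stratified estimate weights by population shares:
  0.42×75.8 + 0.42×38.8 + 0.16×52.5 = 56.532%
Difference = 56.532 − 53.9381 = 2.5939 pp.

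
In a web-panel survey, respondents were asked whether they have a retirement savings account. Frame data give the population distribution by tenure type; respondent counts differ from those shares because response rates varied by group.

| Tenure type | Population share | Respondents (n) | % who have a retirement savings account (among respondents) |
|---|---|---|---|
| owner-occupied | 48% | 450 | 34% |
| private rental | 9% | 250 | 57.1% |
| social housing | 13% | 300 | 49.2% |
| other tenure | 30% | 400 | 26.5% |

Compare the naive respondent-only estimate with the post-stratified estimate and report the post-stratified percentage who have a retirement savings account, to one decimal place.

35.8%

Naive respondent-only estimate (weights = respondent counts):
  (450/1400)×34 + (250/1400)×57.1 + (300/1400)×49.2 + (400/1400)×26.5 = 39.2393%
Post-stratified estimate weights by population shares:
  0.48×34 + 0.09×57.1 + 0.13×49.2 + 0.3×26.5 = 35.805%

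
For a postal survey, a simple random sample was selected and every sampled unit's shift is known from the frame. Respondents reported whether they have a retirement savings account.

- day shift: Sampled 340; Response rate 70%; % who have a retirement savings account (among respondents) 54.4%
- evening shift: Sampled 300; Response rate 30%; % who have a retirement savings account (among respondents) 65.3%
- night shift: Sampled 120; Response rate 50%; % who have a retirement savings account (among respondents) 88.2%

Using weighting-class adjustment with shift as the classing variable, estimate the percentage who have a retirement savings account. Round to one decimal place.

Weighting each respondent by the inverse class response rate inflates each class back to its sampled size, so the class weight is n_sampled:
  day shift: 340 × 54.4 = 18,496
  evening shift: 300 × 65.3 = 19,590
  night shift: 120 × 88.2 = 10,584
Adjusted estimate = 48,670 / 760 = 64.0395 → 64.0%.

64.0%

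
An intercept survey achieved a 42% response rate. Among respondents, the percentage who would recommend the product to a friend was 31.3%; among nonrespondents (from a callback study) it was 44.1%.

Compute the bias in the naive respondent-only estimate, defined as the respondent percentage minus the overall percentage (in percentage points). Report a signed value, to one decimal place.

-7.4 percentage points

Nonresponse fraction = 1 − 0.42 = 0.58.
Bias = (nonresponse fraction) × (respondent percentage − nonrespondent percentage)
     = 0.58 × (31.3 − 44.1) = 0.58 × -12.8 = -7.424.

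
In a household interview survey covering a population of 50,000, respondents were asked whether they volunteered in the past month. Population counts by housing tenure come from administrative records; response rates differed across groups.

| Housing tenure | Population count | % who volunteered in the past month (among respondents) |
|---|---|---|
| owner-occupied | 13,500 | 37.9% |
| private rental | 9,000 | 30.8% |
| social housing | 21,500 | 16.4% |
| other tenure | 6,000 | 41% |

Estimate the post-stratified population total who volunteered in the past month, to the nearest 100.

13,900

Estimated count per cell = population count × respondent percentage:
  owner-occupied: 13,500 × 37.9% = 5116.5
  private rental: 9,000 × 30.8% = 2772
  social housing: 21,500 × 16.4% = 3526
  other tenure: 6,000 × 41% = 2460
Estimated total = 13874.5 → 13,900.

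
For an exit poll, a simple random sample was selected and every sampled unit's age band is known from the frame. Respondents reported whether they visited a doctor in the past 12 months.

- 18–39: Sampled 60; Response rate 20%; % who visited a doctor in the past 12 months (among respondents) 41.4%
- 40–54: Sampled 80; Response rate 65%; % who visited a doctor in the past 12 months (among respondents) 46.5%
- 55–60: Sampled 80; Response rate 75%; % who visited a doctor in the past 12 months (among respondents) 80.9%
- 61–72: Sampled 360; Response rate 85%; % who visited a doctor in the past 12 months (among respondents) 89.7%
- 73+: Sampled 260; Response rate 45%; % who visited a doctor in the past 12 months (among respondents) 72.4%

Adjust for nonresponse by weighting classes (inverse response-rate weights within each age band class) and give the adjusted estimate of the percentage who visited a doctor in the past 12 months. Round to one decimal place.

75.9%

Weighting each respondent by the inverse class response rate inflates each class back to its sampled size, so the class weight is n_sampled:
  18–39: 60 × 41.4 = 2484
  40–54: 80 × 46.5 = 3720
  55–60: 80 × 80.9 = 6472
  61–72: 360 × 89.7 = 32,292
  73+: 260 × 72.4 = 18,824
Adjusted estimate = 63,792 / 840 = 75.9429 → 75.9%.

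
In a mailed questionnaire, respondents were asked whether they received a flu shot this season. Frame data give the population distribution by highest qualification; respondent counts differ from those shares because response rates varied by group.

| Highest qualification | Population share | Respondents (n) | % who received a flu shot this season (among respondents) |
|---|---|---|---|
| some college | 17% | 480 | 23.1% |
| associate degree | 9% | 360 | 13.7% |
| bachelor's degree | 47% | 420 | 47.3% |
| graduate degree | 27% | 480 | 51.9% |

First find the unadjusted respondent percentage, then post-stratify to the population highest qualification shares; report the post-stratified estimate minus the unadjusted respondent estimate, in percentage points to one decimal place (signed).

Naive respondent-only estimate (weights = respondent counts):
  (480/1740)×23.1 + (360/1740)×13.7 + (420/1740)×47.3 + (480/1740)×51.9 = 34.9414%
Reweighting by population highest qualification shares:
  0.17×23.1 + 0.09×13.7 + 0.47×47.3 + 0.27×51.9 = 41.404%
Difference = 41.404 − 34.9414 = 6.4626 pp.

+6.5 percentage points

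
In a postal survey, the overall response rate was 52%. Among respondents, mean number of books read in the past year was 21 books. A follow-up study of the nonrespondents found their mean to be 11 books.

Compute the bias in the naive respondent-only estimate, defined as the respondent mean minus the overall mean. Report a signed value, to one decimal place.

+4.8

Nonresponse fraction = 1 − 0.52 = 0.48.
Bias = (nonresponse fraction) × (respondent mean − nonrespondent mean)
     = 0.48 × (21 − 11) = 0.48 × 10 = 4.8.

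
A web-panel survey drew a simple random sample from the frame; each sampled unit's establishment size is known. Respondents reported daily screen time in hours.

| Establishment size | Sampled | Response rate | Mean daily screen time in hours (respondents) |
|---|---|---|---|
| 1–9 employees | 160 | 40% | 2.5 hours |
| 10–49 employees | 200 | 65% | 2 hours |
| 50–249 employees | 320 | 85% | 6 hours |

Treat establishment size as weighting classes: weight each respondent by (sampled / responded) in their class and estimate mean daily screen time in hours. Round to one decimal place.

4.0

Each respondent's weight = sampled/responded in their class; summing within a class gives n_sampled, so:
  1–9 employees: 160 × 2.5 = 400
  10–49 employees: 200 × 2 = 400
  50–249 employees: 320 × 6 = 1920
Adjusted estimate = 2720 / 680 = 4 → 4.0.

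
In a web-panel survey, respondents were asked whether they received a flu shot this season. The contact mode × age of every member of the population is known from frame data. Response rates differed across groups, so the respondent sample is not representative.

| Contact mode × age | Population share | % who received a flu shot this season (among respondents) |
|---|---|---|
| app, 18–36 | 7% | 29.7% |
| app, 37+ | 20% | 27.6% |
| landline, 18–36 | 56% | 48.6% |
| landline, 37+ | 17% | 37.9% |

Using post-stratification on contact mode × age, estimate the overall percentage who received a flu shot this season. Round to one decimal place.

Weight each group's respondent value by its population share:
  app, 18–36: 0.07 × 29.7 = 2.079
  app, 37+: 0.2 × 27.6 = 5.52
  landline, 18–36: 0.56 × 48.6 = 27.216
  landline, 37+: 0.17 × 37.9 = 6.443
Post-stratified estimate = 41.258 → 41.3%.

41.3%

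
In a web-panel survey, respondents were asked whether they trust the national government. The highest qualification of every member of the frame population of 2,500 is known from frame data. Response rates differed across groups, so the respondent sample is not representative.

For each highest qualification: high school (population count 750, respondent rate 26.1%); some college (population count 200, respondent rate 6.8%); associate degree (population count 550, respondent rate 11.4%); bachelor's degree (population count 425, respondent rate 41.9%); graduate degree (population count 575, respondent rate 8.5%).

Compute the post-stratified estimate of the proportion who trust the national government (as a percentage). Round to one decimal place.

20.0%

Each cell contributes population-share × respondent value:
  high school: (750/2,500) × 26.1 = 7.83
  some college: (200/2,500) × 6.8 = 0.544
  associate degree: (550/2,500) × 11.4 = 2.508
  bachelor's degree: (425/2,500) × 41.9 = 7.123
  graduate degree: (575/2,500) × 8.5 = 1.955
Post-stratified estimate = 19.96 → 20.0%.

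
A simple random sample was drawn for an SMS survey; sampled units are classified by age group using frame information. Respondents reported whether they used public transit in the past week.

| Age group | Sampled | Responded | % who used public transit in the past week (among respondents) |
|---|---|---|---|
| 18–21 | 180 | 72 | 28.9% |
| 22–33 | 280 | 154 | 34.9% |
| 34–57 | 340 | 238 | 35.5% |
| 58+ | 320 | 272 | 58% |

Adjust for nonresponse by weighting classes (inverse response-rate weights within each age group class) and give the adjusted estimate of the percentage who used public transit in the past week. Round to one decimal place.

Class response rates: 18–21 72/180 = 40%, 22–33 154/280 = 55%, 34–57 238/340 = 70%, 58+ 272/320 = 85%.
Weighting each respondent by the inverse class response rate inflates each class back to its sampled size, so the class weight is n_sampled:
  18–21: 180 × 28.9 = 5202
  22–33: 280 × 34.9 = 9772
  34–57: 340 × 35.5 = 12,070
  58+: 320 × 58 = 18,560
Adjusted estimate = 45,604 / 1,120 = 40.7179 → 40.7%.

40.7%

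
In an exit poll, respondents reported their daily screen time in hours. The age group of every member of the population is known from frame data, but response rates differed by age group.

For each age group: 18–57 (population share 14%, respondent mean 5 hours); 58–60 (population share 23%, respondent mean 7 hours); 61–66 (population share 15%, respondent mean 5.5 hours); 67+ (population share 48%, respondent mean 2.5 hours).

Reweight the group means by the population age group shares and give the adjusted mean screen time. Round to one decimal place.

4.3

Post-stratification weights by population share, not respondent share:
  18–57: 0.14 × 5 = 0.7
  58–60: 0.23 × 7 = 1.61
  61–66: 0.15 × 5.5 = 0.825
  67+: 0.48 × 2.5 = 1.2
Post-stratified estimate = 4.335 → 4.3.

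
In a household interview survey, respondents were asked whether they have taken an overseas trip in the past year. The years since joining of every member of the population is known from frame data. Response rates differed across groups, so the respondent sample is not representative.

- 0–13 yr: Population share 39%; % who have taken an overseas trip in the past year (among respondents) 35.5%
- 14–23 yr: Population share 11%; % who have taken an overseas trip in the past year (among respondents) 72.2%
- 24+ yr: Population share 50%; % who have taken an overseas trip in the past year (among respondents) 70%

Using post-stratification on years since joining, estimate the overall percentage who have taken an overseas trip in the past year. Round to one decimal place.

Post-stratification weights by population share, not respondent share:
  0–13 yr: 0.39 × 35.5 = 13.845
  14–23 yr: 0.11 × 72.2 = 7.942
  24+ yr: 0.5 × 70 = 35
Post-stratified estimate = 56.787 → 56.8%.

56.8%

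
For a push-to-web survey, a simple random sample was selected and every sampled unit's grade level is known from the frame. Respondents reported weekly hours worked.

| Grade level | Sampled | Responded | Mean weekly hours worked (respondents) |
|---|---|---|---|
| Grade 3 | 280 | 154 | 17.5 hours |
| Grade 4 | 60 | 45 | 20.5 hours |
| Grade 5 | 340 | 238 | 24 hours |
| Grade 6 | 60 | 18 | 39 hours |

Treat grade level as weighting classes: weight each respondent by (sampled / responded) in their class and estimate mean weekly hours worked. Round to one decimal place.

22.5

Response rates by class: Grade 3 154/280 = 55%, Grade 4 45/60 = 75%, Grade 5 238/340 = 70%, Grade 6 18/60 = 30%.
With weight = n_sampled/n_responded per class, the weighted class total is n_sampled:
  Grade 3: 280 × 17.5 = 4900
  Grade 4: 60 × 20.5 = 1230
  Grade 5: 340 × 24 = 8160
  Grade 6: 60 × 39 = 2340
Adjusted estimate = 16,630 / 740 = 22.473 → 22.5.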